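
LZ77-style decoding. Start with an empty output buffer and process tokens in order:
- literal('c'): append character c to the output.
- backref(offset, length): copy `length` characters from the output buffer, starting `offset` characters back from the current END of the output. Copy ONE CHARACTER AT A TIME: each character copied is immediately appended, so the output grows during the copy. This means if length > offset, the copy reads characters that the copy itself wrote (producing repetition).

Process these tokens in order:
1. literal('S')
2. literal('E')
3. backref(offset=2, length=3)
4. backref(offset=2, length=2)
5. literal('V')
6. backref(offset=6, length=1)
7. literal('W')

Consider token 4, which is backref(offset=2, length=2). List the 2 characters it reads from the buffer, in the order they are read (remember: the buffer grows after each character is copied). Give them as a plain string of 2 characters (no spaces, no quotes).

Token 1: literal('S'). Output: "S"
Token 2: literal('E'). Output: "SE"
Token 3: backref(off=2, len=3) (overlapping!). Copied 'SES' from pos 0. Output: "SESES"
Token 4: backref(off=2, len=2). Buffer before: "SESES" (len 5)
  byte 1: read out[3]='E', append. Buffer now: "SESESE"
  byte 2: read out[4]='S', append. Buffer now: "SESESES"

Answer: ES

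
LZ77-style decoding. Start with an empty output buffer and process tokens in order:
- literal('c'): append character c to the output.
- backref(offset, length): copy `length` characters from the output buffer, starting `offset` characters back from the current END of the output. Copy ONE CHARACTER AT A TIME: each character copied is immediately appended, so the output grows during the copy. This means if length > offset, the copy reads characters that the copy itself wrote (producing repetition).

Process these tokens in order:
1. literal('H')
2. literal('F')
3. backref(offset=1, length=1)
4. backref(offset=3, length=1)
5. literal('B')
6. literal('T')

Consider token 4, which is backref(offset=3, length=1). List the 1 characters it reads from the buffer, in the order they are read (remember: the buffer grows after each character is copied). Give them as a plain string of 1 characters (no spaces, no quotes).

Token 1: literal('H'). Output: "H"
Token 2: literal('F'). Output: "HF"
Token 3: backref(off=1, len=1). Copied 'F' from pos 1. Output: "HFF"
Token 4: backref(off=3, len=1). Buffer before: "HFF" (len 3)
  byte 1: read out[0]='H', append. Buffer now: "HFFH"

Answer: H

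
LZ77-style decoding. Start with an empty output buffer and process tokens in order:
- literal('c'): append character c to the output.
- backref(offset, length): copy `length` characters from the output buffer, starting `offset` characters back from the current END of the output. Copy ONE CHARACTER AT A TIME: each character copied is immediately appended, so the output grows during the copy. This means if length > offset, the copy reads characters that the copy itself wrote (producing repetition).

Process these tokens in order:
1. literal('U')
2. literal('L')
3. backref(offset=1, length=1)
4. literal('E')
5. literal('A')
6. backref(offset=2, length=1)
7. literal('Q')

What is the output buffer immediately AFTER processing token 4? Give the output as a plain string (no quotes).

Token 1: literal('U'). Output: "U"
Token 2: literal('L'). Output: "UL"
Token 3: backref(off=1, len=1). Copied 'L' from pos 1. Output: "ULL"
Token 4: literal('E'). Output: "ULLE"

Answer: ULLE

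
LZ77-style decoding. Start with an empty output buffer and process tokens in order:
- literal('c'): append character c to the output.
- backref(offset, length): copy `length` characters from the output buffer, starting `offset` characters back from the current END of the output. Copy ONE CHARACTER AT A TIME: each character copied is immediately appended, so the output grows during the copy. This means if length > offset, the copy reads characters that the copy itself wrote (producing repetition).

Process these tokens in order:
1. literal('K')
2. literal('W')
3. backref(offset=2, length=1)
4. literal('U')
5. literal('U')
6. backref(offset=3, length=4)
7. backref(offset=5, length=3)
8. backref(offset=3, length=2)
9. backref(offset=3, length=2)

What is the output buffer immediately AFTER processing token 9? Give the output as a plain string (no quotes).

Answer: KWKUUKUUKUKUUKUU

Derivation:
Token 1: literal('K'). Output: "K"
Token 2: literal('W'). Output: "KW"
Token 3: backref(off=2, len=1). Copied 'K' from pos 0. Output: "KWK"
Token 4: literal('U'). Output: "KWKU"
Token 5: literal('U'). Output: "KWKUU"
Token 6: backref(off=3, len=4) (overlapping!). Copied 'KUUK' from pos 2. Output: "KWKUUKUUK"
Token 7: backref(off=5, len=3). Copied 'UKU' from pos 4. Output: "KWKUUKUUKUKU"
Token 8: backref(off=3, len=2). Copied 'UK' from pos 9. Output: "KWKUUKUUKUKUUK"
Token 9: backref(off=3, len=2). Copied 'UU' from pos 11. Output: "KWKUUKUUKUKUUKUU"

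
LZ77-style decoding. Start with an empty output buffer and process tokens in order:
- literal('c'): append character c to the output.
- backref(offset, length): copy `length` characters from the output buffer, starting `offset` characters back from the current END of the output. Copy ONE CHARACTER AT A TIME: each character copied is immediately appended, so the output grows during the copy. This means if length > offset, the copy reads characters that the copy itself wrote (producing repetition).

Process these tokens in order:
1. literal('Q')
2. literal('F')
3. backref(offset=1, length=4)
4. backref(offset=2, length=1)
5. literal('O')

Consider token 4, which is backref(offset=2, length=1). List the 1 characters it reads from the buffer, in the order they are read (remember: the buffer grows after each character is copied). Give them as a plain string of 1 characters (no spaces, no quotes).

Token 1: literal('Q'). Output: "Q"
Token 2: literal('F'). Output: "QF"
Token 3: backref(off=1, len=4) (overlapping!). Copied 'FFFF' from pos 1. Output: "QFFFFF"
Token 4: backref(off=2, len=1). Buffer before: "QFFFFF" (len 6)
  byte 1: read out[4]='F', append. Buffer now: "QFFFFFF"

Answer: F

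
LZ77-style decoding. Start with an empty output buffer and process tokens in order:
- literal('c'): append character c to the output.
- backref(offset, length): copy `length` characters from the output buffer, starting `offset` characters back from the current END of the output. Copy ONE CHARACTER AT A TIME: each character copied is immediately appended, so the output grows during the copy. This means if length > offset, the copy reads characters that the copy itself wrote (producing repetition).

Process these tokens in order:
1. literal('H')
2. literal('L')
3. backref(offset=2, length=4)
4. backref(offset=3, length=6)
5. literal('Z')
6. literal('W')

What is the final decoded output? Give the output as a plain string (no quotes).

Token 1: literal('H'). Output: "H"
Token 2: literal('L'). Output: "HL"
Token 3: backref(off=2, len=4) (overlapping!). Copied 'HLHL' from pos 0. Output: "HLHLHL"
Token 4: backref(off=3, len=6) (overlapping!). Copied 'LHLLHL' from pos 3. Output: "HLHLHLLHLLHL"
Token 5: literal('Z'). Output: "HLHLHLLHLLHLZ"
Token 6: literal('W'). Output: "HLHLHLLHLLHLZW"

Answer: HLHLHLLHLLHLZW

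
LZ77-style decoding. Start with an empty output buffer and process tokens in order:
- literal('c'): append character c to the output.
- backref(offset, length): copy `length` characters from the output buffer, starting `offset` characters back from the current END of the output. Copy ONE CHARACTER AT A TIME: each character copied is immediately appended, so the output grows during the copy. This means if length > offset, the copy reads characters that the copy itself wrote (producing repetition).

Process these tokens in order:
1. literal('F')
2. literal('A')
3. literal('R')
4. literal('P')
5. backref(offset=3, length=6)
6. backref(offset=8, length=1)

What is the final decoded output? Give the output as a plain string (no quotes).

Token 1: literal('F'). Output: "F"
Token 2: literal('A'). Output: "FA"
Token 3: literal('R'). Output: "FAR"
Token 4: literal('P'). Output: "FARP"
Token 5: backref(off=3, len=6) (overlapping!). Copied 'ARPARP' from pos 1. Output: "FARPARPARP"
Token 6: backref(off=8, len=1). Copied 'R' from pos 2. Output: "FARPARPARPR"

Answer: FARPARPARPR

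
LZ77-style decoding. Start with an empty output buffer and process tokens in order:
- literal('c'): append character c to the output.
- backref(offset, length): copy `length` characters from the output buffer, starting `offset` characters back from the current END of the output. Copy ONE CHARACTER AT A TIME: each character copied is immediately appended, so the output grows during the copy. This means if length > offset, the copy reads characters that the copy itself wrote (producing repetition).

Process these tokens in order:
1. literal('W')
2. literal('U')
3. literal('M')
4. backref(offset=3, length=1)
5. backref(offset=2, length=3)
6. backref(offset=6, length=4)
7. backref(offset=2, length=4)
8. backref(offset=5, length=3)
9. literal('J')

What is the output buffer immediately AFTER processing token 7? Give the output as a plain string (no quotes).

Token 1: literal('W'). Output: "W"
Token 2: literal('U'). Output: "WU"
Token 3: literal('M'). Output: "WUM"
Token 4: backref(off=3, len=1). Copied 'W' from pos 0. Output: "WUMW"
Token 5: backref(off=2, len=3) (overlapping!). Copied 'MWM' from pos 2. Output: "WUMWMWM"
Token 6: backref(off=6, len=4). Copied 'UMWM' from pos 1. Output: "WUMWMWMUMWM"
Token 7: backref(off=2, len=4) (overlapping!). Copied 'WMWM' from pos 9. Output: "WUMWMWMUMWMWMWM"

Answer: WUMWMWMUMWMWMWM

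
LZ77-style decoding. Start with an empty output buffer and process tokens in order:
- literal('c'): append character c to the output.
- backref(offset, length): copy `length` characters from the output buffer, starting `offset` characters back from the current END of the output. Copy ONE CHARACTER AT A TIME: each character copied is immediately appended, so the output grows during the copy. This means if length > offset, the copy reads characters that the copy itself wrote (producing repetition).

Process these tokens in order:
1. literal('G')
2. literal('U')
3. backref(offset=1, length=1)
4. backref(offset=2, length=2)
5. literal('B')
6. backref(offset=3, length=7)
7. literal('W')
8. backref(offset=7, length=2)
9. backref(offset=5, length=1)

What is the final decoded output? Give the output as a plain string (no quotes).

Answer: GUUUUBUUBUUBUWUBB

Derivation:
Token 1: literal('G'). Output: "G"
Token 2: literal('U'). Output: "GU"
Token 3: backref(off=1, len=1). Copied 'U' from pos 1. Output: "GUU"
Token 4: backref(off=2, len=2). Copied 'UU' from pos 1. Output: "GUUUU"
Token 5: literal('B'). Output: "GUUUUB"
Token 6: backref(off=3, len=7) (overlapping!). Copied 'UUBUUBU' from pos 3. Output: "GUUUUBUUBUUBU"
Token 7: literal('W'). Output: "GUUUUBUUBUUBUW"
Token 8: backref(off=7, len=2). Copied 'UB' from pos 7. Output: "GUUUUBUUBUUBUWUB"
Token 9: backref(off=5, len=1). Copied 'B' from pos 11. Output: "GUUUUBUUBUUBUWUBB"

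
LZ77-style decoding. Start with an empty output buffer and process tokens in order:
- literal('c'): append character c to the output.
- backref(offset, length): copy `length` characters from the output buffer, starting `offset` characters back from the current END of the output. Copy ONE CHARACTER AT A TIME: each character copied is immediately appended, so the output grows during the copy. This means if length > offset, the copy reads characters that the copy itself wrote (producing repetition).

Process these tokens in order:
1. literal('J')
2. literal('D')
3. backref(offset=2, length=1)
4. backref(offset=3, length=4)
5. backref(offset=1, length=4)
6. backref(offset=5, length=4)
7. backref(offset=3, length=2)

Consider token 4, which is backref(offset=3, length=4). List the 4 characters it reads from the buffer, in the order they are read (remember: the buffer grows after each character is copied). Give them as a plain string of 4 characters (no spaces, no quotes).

Answer: JDJJ

Derivation:
Token 1: literal('J'). Output: "J"
Token 2: literal('D'). Output: "JD"
Token 3: backref(off=2, len=1). Copied 'J' from pos 0. Output: "JDJ"
Token 4: backref(off=3, len=4). Buffer before: "JDJ" (len 3)
  byte 1: read out[0]='J', append. Buffer now: "JDJJ"
  byte 2: read out[1]='D', append. Buffer now: "JDJJD"
  byte 3: read out[2]='J', append. Buffer now: "JDJJDJ"
  byte 4: read out[3]='J', append. Buffer now: "JDJJDJJ"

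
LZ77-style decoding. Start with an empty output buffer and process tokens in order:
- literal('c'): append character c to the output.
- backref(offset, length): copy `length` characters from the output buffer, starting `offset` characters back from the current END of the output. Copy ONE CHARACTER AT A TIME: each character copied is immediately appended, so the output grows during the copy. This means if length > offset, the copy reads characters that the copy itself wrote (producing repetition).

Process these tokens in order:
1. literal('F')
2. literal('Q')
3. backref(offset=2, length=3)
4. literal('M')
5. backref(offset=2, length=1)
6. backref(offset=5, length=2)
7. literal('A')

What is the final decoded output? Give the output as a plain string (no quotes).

Answer: FQFQFMFFQA

Derivation:
Token 1: literal('F'). Output: "F"
Token 2: literal('Q'). Output: "FQ"
Token 3: backref(off=2, len=3) (overlapping!). Copied 'FQF' from pos 0. Output: "FQFQF"
Token 4: literal('M'). Output: "FQFQFM"
Token 5: backref(off=2, len=1). Copied 'F' from pos 4. Output: "FQFQFMF"
Token 6: backref(off=5, len=2). Copied 'FQ' from pos 2. Output: "FQFQFMFFQ"
Token 7: literal('A'). Output: "FQFQFMFFQA"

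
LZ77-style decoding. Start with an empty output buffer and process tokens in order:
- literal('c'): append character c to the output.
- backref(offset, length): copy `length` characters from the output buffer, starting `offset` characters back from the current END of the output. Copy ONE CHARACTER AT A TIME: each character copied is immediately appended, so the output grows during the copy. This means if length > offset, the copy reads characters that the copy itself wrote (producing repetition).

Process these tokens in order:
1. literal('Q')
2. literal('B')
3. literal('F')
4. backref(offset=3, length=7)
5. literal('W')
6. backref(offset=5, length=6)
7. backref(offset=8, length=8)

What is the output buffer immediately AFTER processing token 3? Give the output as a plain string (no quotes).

Token 1: literal('Q'). Output: "Q"
Token 2: literal('B'). Output: "QB"
Token 3: literal('F'). Output: "QBF"

Answer: QBF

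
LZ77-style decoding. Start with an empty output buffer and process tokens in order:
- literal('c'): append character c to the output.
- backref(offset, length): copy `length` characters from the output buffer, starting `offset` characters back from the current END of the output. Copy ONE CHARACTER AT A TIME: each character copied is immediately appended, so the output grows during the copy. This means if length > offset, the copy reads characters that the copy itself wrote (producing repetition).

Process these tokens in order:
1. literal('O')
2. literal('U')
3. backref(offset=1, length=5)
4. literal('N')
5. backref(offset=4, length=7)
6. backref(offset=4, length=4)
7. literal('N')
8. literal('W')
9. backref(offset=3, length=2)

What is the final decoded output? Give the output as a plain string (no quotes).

Answer: OUUUUUUNUUUNUUUNUUUNWUN

Derivation:
Token 1: literal('O'). Output: "O"
Token 2: literal('U'). Output: "OU"
Token 3: backref(off=1, len=5) (overlapping!). Copied 'UUUUU' from pos 1. Output: "OUUUUUU"
Token 4: literal('N'). Output: "OUUUUUUN"
Token 5: backref(off=4, len=7) (overlapping!). Copied 'UUUNUUU' from pos 4. Output: "OUUUUUUNUUUNUUU"
Token 6: backref(off=4, len=4). Copied 'NUUU' from pos 11. Output: "OUUUUUUNUUUNUUUNUUU"
Token 7: literal('N'). Output: "OUUUUUUNUUUNUUUNUUUN"
Token 8: literal('W'). Output: "OUUUUUUNUUUNUUUNUUUNW"
Token 9: backref(off=3, len=2). Copied 'UN' from pos 18. Output: "OUUUUUUNUUUNUUUNUUUNWUN"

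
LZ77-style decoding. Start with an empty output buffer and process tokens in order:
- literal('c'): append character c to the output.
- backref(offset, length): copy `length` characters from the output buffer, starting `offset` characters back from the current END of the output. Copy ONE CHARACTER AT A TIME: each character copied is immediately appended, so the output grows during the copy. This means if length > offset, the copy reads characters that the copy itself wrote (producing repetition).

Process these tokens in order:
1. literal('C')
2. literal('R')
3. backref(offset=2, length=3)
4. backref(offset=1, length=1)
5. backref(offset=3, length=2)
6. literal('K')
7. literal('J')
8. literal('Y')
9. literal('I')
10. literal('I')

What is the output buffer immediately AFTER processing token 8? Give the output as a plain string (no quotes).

Token 1: literal('C'). Output: "C"
Token 2: literal('R'). Output: "CR"
Token 3: backref(off=2, len=3) (overlapping!). Copied 'CRC' from pos 0. Output: "CRCRC"
Token 4: backref(off=1, len=1). Copied 'C' from pos 4. Output: "CRCRCC"
Token 5: backref(off=3, len=2). Copied 'RC' from pos 3. Output: "CRCRCCRC"
Token 6: literal('K'). Output: "CRCRCCRCK"
Token 7: literal('J'). Output: "CRCRCCRCKJ"
Token 8: literal('Y'). Output: "CRCRCCRCKJY"

Answer: CRCRCCRCKJY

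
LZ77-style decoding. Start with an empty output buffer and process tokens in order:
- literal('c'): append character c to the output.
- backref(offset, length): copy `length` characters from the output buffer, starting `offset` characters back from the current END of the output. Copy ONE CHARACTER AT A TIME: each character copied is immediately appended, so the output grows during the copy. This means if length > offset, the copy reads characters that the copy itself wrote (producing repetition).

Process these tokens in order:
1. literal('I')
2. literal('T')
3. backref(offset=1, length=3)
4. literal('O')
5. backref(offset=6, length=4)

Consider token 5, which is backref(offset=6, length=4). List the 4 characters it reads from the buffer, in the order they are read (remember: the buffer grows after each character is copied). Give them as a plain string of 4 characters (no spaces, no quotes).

Answer: ITTT

Derivation:
Token 1: literal('I'). Output: "I"
Token 2: literal('T'). Output: "IT"
Token 3: backref(off=1, len=3) (overlapping!). Copied 'TTT' from pos 1. Output: "ITTTT"
Token 4: literal('O'). Output: "ITTTTO"
Token 5: backref(off=6, len=4). Buffer before: "ITTTTO" (len 6)
  byte 1: read out[0]='I', append. Buffer now: "ITTTTOI"
  byte 2: read out[1]='T', append. Buffer now: "ITTTTOIT"
  byte 3: read out[2]='T', append. Buffer now: "ITTTTOITT"
  byte 4: read out[3]='T', append. Buffer now: "ITTTTOITTT"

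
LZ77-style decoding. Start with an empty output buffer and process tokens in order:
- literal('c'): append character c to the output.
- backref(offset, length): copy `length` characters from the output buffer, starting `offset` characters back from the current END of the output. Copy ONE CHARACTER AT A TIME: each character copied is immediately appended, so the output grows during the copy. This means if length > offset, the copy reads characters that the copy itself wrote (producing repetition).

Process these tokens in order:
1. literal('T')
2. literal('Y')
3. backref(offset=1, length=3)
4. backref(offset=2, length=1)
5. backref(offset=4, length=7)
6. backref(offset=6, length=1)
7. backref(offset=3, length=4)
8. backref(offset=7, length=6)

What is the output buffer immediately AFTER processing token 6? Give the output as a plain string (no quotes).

Token 1: literal('T'). Output: "T"
Token 2: literal('Y'). Output: "TY"
Token 3: backref(off=1, len=3) (overlapping!). Copied 'YYY' from pos 1. Output: "TYYYY"
Token 4: backref(off=2, len=1). Copied 'Y' from pos 3. Output: "TYYYYY"
Token 5: backref(off=4, len=7) (overlapping!). Copied 'YYYYYYY' from pos 2. Output: "TYYYYYYYYYYYY"
Token 6: backref(off=6, len=1). Copied 'Y' from pos 7. Output: "TYYYYYYYYYYYYY"

Answer: TYYYYYYYYYYYYY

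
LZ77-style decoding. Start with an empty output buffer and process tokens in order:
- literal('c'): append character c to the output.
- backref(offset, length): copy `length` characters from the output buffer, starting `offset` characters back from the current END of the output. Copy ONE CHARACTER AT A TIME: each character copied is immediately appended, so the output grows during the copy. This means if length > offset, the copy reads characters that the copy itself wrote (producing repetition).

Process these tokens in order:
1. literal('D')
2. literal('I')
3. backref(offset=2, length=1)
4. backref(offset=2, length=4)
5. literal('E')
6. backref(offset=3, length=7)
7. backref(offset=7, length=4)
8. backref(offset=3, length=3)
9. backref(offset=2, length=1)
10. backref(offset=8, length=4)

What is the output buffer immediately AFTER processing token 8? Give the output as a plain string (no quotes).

Answer: DIDIDIDEIDEIDEIIDEIDEI

Derivation:
Token 1: literal('D'). Output: "D"
Token 2: literal('I'). Output: "DI"
Token 3: backref(off=2, len=1). Copied 'D' from pos 0. Output: "DID"
Token 4: backref(off=2, len=4) (overlapping!). Copied 'IDID' from pos 1. Output: "DIDIDID"
Token 5: literal('E'). Output: "DIDIDIDE"
Token 6: backref(off=3, len=7) (overlapping!). Copied 'IDEIDEI' from pos 5. Output: "DIDIDIDEIDEIDEI"
Token 7: backref(off=7, len=4). Copied 'IDEI' from pos 8. Output: "DIDIDIDEIDEIDEIIDEI"
Token 8: backref(off=3, len=3). Copied 'DEI' from pos 16. Output: "DIDIDIDEIDEIDEIIDEIDEI"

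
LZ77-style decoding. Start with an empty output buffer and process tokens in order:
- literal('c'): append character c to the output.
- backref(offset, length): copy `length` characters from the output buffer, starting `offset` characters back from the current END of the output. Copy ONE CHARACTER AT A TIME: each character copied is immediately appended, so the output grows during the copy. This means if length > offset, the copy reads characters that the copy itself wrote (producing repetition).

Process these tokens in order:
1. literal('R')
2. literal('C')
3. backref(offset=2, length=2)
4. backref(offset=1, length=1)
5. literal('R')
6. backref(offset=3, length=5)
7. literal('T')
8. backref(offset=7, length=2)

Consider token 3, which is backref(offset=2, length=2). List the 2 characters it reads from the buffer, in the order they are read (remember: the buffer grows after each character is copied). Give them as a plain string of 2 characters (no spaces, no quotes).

Answer: RC

Derivation:
Token 1: literal('R'). Output: "R"
Token 2: literal('C'). Output: "RC"
Token 3: backref(off=2, len=2). Buffer before: "RC" (len 2)
  byte 1: read out[0]='R', append. Buffer now: "RCR"
  byte 2: read out[1]='C', append. Buffer now: "RCRC"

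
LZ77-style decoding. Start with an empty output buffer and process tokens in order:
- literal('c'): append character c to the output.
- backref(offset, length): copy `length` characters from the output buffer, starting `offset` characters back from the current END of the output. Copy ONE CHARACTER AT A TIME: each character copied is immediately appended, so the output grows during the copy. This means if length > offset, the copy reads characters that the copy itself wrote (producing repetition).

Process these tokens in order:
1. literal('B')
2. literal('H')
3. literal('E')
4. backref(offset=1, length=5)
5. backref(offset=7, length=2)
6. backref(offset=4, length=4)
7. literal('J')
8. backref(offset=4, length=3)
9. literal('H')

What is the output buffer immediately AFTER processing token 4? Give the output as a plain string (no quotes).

Answer: BHEEEEEE

Derivation:
Token 1: literal('B'). Output: "B"
Token 2: literal('H'). Output: "BH"
Token 3: literal('E'). Output: "BHE"
Token 4: backref(off=1, len=5) (overlapping!). Copied 'EEEEE' from pos 2. Output: "BHEEEEEE"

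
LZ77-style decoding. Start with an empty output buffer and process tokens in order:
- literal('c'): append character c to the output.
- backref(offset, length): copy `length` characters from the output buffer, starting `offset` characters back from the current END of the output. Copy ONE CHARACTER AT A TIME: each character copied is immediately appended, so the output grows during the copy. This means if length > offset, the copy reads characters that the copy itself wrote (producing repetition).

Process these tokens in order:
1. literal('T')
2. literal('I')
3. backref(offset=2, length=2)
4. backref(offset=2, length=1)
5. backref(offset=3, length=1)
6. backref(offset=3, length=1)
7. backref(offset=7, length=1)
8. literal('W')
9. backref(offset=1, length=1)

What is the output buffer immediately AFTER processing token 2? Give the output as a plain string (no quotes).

Token 1: literal('T'). Output: "T"
Token 2: literal('I'). Output: "TI"

Answer: TI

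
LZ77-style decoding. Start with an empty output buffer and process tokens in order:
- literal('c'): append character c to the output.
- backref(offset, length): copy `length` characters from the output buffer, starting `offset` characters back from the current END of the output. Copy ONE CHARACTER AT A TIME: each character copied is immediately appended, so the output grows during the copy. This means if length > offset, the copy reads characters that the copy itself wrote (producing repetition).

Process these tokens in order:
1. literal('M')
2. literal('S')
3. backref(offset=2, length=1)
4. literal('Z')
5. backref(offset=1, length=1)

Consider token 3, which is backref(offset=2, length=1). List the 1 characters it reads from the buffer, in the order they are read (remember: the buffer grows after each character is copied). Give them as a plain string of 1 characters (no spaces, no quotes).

Token 1: literal('M'). Output: "M"
Token 2: literal('S'). Output: "MS"
Token 3: backref(off=2, len=1). Buffer before: "MS" (len 2)
  byte 1: read out[0]='M', append. Buffer now: "MSM"

Answer: M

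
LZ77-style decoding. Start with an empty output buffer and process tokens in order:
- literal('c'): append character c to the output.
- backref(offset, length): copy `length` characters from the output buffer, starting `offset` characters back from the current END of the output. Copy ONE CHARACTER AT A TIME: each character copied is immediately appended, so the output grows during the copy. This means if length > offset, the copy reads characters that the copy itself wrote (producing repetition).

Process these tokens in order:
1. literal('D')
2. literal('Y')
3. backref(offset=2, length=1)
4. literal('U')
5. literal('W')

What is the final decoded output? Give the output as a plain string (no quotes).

Token 1: literal('D'). Output: "D"
Token 2: literal('Y'). Output: "DY"
Token 3: backref(off=2, len=1). Copied 'D' from pos 0. Output: "DYD"
Token 4: literal('U'). Output: "DYDU"
Token 5: literal('W'). Output: "DYDUW"

Answer: DYDUW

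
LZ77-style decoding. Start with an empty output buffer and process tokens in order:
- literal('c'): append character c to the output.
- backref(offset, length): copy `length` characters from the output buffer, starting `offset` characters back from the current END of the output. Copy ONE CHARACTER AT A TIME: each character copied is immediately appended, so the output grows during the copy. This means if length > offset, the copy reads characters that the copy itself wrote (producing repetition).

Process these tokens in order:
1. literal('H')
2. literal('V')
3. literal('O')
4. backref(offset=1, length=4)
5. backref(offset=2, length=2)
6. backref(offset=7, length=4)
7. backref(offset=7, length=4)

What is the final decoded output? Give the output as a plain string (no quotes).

Token 1: literal('H'). Output: "H"
Token 2: literal('V'). Output: "HV"
Token 3: literal('O'). Output: "HVO"
Token 4: backref(off=1, len=4) (overlapping!). Copied 'OOOO' from pos 2. Output: "HVOOOOO"
Token 5: backref(off=2, len=2). Copied 'OO' from pos 5. Output: "HVOOOOOOO"
Token 6: backref(off=7, len=4). Copied 'OOOO' from pos 2. Output: "HVOOOOOOOOOOO"
Token 7: backref(off=7, len=4). Copied 'OOOO' from pos 6. Output: "HVOOOOOOOOOOOOOOO"

Answer: HVOOOOOOOOOOOOOOO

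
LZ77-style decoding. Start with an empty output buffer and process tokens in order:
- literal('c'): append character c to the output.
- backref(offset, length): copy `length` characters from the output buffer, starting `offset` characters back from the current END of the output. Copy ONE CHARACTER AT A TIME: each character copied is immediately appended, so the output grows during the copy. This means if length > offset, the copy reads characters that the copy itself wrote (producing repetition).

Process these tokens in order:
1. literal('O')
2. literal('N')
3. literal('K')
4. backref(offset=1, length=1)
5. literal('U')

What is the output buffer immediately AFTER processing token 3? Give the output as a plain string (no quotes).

Answer: ONK

Derivation:
Token 1: literal('O'). Output: "O"
Token 2: literal('N'). Output: "ON"
Token 3: literal('K'). Output: "ONK"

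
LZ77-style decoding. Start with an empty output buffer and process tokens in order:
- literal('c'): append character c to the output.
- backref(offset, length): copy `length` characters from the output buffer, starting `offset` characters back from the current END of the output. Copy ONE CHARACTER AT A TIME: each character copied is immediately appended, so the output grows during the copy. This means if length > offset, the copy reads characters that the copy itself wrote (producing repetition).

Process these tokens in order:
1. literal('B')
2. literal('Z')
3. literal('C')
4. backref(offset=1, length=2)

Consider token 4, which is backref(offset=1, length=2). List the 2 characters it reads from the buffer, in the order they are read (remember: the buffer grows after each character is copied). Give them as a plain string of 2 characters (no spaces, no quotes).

Answer: CC

Derivation:
Token 1: literal('B'). Output: "B"
Token 2: literal('Z'). Output: "BZ"
Token 3: literal('C'). Output: "BZC"
Token 4: backref(off=1, len=2). Buffer before: "BZC" (len 3)
  byte 1: read out[2]='C', append. Buffer now: "BZCC"
  byte 2: read out[3]='C', append. Buffer now: "BZCCC"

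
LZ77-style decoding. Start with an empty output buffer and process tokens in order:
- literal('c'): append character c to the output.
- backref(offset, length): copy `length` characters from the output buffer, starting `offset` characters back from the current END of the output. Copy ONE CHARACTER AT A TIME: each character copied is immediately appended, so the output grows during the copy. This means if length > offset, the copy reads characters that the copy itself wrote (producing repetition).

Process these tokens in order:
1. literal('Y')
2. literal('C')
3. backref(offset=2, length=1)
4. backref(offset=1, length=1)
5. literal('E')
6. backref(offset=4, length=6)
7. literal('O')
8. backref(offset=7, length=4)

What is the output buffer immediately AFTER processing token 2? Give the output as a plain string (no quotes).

Answer: YC

Derivation:
Token 1: literal('Y'). Output: "Y"
Token 2: literal('C'). Output: "YC"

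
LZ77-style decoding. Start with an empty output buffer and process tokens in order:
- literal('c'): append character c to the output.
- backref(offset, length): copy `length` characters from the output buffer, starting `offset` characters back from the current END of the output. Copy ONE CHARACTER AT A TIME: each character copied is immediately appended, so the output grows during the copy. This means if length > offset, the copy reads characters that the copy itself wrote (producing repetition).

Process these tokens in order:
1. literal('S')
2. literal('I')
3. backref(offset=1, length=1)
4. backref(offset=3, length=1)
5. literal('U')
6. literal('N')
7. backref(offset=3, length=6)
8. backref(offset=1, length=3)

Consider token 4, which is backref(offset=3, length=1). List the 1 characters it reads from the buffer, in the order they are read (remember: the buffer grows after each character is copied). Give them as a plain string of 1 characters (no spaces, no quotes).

Token 1: literal('S'). Output: "S"
Token 2: literal('I'). Output: "SI"
Token 3: backref(off=1, len=1). Copied 'I' from pos 1. Output: "SII"
Token 4: backref(off=3, len=1). Buffer before: "SII" (len 3)
  byte 1: read out[0]='S', append. Buffer now: "SIIS"

Answer: S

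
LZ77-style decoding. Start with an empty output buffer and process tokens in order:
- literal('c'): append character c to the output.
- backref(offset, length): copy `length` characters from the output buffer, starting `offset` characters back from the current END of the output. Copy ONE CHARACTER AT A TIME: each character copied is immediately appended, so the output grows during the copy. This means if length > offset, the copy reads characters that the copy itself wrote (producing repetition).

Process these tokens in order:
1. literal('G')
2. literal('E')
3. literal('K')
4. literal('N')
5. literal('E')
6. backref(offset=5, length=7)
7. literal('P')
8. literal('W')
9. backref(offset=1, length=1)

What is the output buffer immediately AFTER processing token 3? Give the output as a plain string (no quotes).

Answer: GEK

Derivation:
Token 1: literal('G'). Output: "G"
Token 2: literal('E'). Output: "GE"
Token 3: literal('K'). Output: "GEK"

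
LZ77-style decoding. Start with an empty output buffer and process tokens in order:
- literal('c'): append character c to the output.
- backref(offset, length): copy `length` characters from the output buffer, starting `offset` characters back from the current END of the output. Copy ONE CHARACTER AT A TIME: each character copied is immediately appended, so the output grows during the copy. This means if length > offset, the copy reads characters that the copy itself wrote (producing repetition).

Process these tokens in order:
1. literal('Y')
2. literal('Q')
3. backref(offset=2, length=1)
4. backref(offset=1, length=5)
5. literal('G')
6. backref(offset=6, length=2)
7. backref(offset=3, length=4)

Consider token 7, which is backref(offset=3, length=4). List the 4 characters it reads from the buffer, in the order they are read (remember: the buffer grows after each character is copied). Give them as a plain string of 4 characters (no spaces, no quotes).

Answer: GYYG

Derivation:
Token 1: literal('Y'). Output: "Y"
Token 2: literal('Q'). Output: "YQ"
Token 3: backref(off=2, len=1). Copied 'Y' from pos 0. Output: "YQY"
Token 4: backref(off=1, len=5) (overlapping!). Copied 'YYYYY' from pos 2. Output: "YQYYYYYY"
Token 5: literal('G'). Output: "YQYYYYYYG"
Token 6: backref(off=6, len=2). Copied 'YY' from pos 3. Output: "YQYYYYYYGYY"
Token 7: backref(off=3, len=4). Buffer before: "YQYYYYYYGYY" (len 11)
  byte 1: read out[8]='G', append. Buffer now: "YQYYYYYYGYYG"
  byte 2: read out[9]='Y', append. Buffer now: "YQYYYYYYGYYGY"
  byte 3: read out[10]='Y', append. Buffer now: "YQYYYYYYGYYGYY"
  byte 4: read out[11]='G', append. Buffer now: "YQYYYYYYGYYGYYG"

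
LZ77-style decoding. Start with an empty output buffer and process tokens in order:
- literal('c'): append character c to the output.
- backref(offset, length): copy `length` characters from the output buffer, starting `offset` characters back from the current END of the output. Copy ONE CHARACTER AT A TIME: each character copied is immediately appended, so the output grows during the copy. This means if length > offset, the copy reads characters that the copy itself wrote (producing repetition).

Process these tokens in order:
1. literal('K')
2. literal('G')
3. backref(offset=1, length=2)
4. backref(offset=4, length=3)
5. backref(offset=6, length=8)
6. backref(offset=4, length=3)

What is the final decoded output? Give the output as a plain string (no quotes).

Answer: KGGGKGGGGGKGGGGGGG

Derivation:
Token 1: literal('K'). Output: "K"
Token 2: literal('G'). Output: "KG"
Token 3: backref(off=1, len=2) (overlapping!). Copied 'GG' from pos 1. Output: "KGGG"
Token 4: backref(off=4, len=3). Copied 'KGG' from pos 0. Output: "KGGGKGG"
Token 5: backref(off=6, len=8) (overlapping!). Copied 'GGGKGGGG' from pos 1. Output: "KGGGKGGGGGKGGGG"
Token 6: backref(off=4, len=3). Copied 'GGG' from pos 11. Output: "KGGGKGGGGGKGGGGGGG"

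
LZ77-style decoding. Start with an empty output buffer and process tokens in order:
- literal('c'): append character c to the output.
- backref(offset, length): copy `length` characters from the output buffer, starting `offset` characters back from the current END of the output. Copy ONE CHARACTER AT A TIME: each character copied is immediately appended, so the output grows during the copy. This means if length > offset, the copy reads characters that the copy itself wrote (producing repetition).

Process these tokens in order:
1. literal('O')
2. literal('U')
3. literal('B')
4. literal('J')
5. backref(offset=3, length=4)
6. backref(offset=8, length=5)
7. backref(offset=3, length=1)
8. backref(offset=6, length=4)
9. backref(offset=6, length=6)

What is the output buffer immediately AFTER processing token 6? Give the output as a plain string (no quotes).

Answer: OUBJUBJUOUBJU

Derivation:
Token 1: literal('O'). Output: "O"
Token 2: literal('U'). Output: "OU"
Token 3: literal('B'). Output: "OUB"
Token 4: literal('J'). Output: "OUBJ"
Token 5: backref(off=3, len=4) (overlapping!). Copied 'UBJU' from pos 1. Output: "OUBJUBJU"
Token 6: backref(off=8, len=5). Copied 'OUBJU' from pos 0. Output: "OUBJUBJUOUBJU"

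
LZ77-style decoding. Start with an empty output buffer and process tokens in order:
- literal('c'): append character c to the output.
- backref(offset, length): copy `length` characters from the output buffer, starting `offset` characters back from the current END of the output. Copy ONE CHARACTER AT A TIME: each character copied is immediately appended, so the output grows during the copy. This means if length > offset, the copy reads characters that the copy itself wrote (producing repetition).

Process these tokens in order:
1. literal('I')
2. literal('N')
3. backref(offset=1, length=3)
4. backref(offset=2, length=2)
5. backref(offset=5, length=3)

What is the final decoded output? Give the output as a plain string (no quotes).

Token 1: literal('I'). Output: "I"
Token 2: literal('N'). Output: "IN"
Token 3: backref(off=1, len=3) (overlapping!). Copied 'NNN' from pos 1. Output: "INNNN"
Token 4: backref(off=2, len=2). Copied 'NN' from pos 3. Output: "INNNNNN"
Token 5: backref(off=5, len=3). Copied 'NNN' from pos 2. Output: "INNNNNNNNN"

Answer: INNNNNNNNN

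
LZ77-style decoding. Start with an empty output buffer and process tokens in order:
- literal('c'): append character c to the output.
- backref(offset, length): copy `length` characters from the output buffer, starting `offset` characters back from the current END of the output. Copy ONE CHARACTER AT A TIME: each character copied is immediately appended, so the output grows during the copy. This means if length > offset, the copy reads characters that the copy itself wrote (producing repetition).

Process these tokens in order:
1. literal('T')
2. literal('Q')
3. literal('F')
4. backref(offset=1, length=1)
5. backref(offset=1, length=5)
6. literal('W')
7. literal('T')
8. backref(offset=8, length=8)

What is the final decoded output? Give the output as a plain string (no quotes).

Answer: TQFFFFFFFWTFFFFFFWT

Derivation:
Token 1: literal('T'). Output: "T"
Token 2: literal('Q'). Output: "TQ"
Token 3: literal('F'). Output: "TQF"
Token 4: backref(off=1, len=1). Copied 'F' from pos 2. Output: "TQFF"
Token 5: backref(off=1, len=5) (overlapping!). Copied 'FFFFF' from pos 3. Output: "TQFFFFFFF"
Token 6: literal('W'). Output: "TQFFFFFFFW"
Token 7: literal('T'). Output: "TQFFFFFFFWT"
Token 8: backref(off=8, len=8). Copied 'FFFFFFWT' from pos 3. Output: "TQFFFFFFFWTFFFFFFWT"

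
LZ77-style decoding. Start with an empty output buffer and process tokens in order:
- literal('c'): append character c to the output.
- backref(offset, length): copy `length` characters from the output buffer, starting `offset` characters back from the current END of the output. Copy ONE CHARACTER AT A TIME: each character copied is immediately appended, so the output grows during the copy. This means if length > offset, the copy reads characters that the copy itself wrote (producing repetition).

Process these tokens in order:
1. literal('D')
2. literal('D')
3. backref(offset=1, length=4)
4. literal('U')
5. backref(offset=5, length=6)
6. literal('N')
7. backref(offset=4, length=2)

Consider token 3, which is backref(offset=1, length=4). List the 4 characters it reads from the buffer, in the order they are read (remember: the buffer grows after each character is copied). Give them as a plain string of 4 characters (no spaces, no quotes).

Answer: DDDD

Derivation:
Token 1: literal('D'). Output: "D"
Token 2: literal('D'). Output: "DD"
Token 3: backref(off=1, len=4). Buffer before: "DD" (len 2)
  byte 1: read out[1]='D', append. Buffer now: "DDD"
  byte 2: read out[2]='D', append. Buffer now: "DDDD"
  byte 3: read out[3]='D', append. Buffer now: "DDDDD"
  byte 4: read out[4]='D', append. Buffer now: "DDDDDD"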